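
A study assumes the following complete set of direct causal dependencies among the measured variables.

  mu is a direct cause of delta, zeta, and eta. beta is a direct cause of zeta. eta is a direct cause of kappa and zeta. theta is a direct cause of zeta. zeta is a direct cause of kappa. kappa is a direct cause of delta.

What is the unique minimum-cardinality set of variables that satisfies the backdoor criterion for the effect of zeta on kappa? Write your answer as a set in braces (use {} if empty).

Variables eligible for adjustment (non-descendants of zeta, excluding zeta and kappa): {beta, eta, mu, theta}.
Backdoor paths from zeta to kappa:
  P1: zeta <- mu -> eta -> kappa
  P2: zeta <- mu -> delta <- kappa
  P3: zeta <- eta <- mu -> delta <- kappa
  P4: zeta <- eta -> kappa
The empty set is not sufficient: P1 (zeta <- mu -> eta -> kappa) has no collider blocking it and no conditioned non-collider, so it is open.
Try {eta}:
  P1: blocked at chain node eta ∈ conditioning set.
  P2: blocked at collider delta (neither it nor any descendant is in the conditioning set).
  P3: blocked at chain node eta ∈ conditioning set.
  P4: blocked at fork node eta ∈ conditioning set.
{eta} contains no descendant of zeta and blocks every backdoor path.
No other singleton works — e.g. {beta} leaves P1 open — so {eta} is the unique smallest valid adjustment set.

{eta}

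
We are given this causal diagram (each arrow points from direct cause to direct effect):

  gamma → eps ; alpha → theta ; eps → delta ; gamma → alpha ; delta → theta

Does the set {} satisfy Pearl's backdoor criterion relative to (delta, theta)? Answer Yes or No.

Backdoor paths from delta to theta (paths whose first edge points into delta):
  P1: delta <- eps <- gamma -> alpha -> theta
Condition 1 (no descendant of delta in the set): holds — descendants of delta are {theta}; none are in {}.
Condition 2 (every backdoor path blocked by {}):
  P1: open — no interior node is in the conditioning set.
{} does not satisfy the backdoor criterion.

No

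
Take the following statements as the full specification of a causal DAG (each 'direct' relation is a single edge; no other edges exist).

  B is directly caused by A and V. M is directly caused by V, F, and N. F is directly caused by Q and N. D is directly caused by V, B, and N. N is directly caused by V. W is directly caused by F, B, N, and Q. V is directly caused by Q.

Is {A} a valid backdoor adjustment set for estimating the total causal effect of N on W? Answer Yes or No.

No

Backdoor paths from N to W (paths whose first edge points into N):
  P1: N <- V <- Q -> F -> W
  P2: N <- V <- Q -> W
  P3: N <- V -> B -> W
  P4: N <- V -> M <- F <- Q -> W
  P5: N <- V -> M <- F -> W
  P6: N <- V -> D <- B -> W
Condition 1 (no descendant of N in the set): holds — descendants of N are {D, F, M, W}; none are in {A}.
Condition 2 (every backdoor path blocked by {A}):
  P1: open — no interior node is in the conditioning set.
  P2: open — no interior node is in the conditioning set.
  P3: open — no interior node is in the conditioning set.
  P4: blocked at collider M (neither it nor any descendant is in the conditioning set).
  P5: blocked at collider M (neither it nor any descendant is in the conditioning set).
  P6: blocked at collider D (neither it nor any descendant is in the conditioning set).
{A} does not satisfy the backdoor criterion.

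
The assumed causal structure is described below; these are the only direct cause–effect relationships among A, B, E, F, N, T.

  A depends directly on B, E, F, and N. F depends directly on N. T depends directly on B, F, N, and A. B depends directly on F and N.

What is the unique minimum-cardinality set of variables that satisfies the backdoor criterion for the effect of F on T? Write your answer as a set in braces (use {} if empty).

{N}

Variables eligible for adjustment (non-descendants of F, excluding F and T): {E, N}.
Backdoor paths from F to T:
  P1: F <- N -> B -> A -> T
  P2: F <- N -> B -> T
  P3: F <- N -> A <- B -> T
  P4: F <- N -> A -> T
  P5: F <- N -> T
The empty set is not sufficient: P1 (F <- N -> B -> A -> T) has no collider blocking it and no conditioned non-collider, so it is open.
Try {N}:
  P1: blocked at fork node N ∈ conditioning set.
  P2: blocked at fork node N ∈ conditioning set.
  P3: blocked at fork node N ∈ conditioning set.
  P4: blocked at fork node N ∈ conditioning set.
  P5: blocked at fork node N ∈ conditioning set.
{N} contains no descendant of F and blocks every backdoor path.
No other singleton works — e.g. {E} leaves P1 open — so {N} is the unique smallest valid adjustment set.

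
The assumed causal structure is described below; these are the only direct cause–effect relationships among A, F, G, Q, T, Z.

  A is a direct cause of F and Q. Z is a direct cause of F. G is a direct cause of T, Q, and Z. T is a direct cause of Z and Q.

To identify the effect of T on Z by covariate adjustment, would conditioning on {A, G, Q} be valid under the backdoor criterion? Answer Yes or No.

No

Backdoor paths from T to Z (paths whose first edge points into T):
  P1: T <- G -> Z
  P2: T <- G -> Q <- A -> F <- Z
Condition 1 (no descendant of T in the set): FAILS — Q is a descendant of T.
Condition 2 (every backdoor path blocked by {A, G, Q}):
  P1: blocked at fork node G ∈ conditioning set.
  P2: blocked at fork node G ∈ conditioning set.
{A, G, Q} does not satisfy the backdoor criterion.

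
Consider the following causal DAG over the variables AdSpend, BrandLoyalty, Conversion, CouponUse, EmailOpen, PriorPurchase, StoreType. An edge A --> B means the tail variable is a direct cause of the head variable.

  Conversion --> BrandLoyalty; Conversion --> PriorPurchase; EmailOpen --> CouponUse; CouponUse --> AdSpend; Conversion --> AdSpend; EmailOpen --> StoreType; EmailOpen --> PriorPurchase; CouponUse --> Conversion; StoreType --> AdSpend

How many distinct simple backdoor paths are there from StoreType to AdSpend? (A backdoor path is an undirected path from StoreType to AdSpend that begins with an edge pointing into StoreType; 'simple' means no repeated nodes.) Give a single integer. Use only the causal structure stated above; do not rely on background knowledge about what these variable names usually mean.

4

A backdoor path from StoreType to AdSpend is any simple undirected path whose first edge points into StoreType (i.e. leaves StoreType via a parent).
Parents of StoreType: {EmailOpen}.
Enumerating:
  P1: StoreType <- EmailOpen -> CouponUse -> Conversion -> AdSpend
  P2: StoreType <- EmailOpen -> CouponUse -> AdSpend
  P3: StoreType <- EmailOpen -> PriorPurchase <- Conversion <- CouponUse -> AdSpend
  P4: StoreType <- EmailOpen -> PriorPurchase <- Conversion -> AdSpend
That exhausts the simple backdoor paths. Count: 4.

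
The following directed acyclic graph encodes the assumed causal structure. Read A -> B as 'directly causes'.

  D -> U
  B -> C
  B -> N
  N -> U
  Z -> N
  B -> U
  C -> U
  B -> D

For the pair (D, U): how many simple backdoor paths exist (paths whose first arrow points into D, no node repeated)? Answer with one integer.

A backdoor path from D to U is any simple undirected path whose first edge points into D (i.e. leaves D via a parent).
Parents of D: {B}.
Enumerating:
  P1: D <- B -> N -> U
  P2: D <- B -> C -> U
  P3: D <- B -> U
That exhausts the simple backdoor paths. Count: 3.

3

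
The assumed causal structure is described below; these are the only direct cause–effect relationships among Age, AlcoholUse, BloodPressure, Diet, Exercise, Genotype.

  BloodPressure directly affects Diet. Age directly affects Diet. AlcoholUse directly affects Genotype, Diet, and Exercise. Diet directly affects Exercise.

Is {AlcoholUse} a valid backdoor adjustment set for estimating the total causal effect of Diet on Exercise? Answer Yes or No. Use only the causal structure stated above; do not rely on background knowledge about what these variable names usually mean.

Backdoor paths from Diet to Exercise (paths whose first edge points into Diet):
  P1: Diet <- AlcoholUse -> Exercise
Condition 1 (no descendant of Diet in the set): holds — descendants of Diet are {Exercise}; none are in {AlcoholUse}.
Condition 2 (every backdoor path blocked by {AlcoholUse}):
  P1: blocked at fork node AlcoholUse ∈ conditioning set.
{AlcoholUse} satisfies the backdoor criterion.

Yes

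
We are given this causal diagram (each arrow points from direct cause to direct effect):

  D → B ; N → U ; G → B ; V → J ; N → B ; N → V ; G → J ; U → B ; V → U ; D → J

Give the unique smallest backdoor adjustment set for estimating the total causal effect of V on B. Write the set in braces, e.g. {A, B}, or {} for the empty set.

Variables eligible for adjustment (non-descendants of V, excluding V and B): {D, G, N}.
Backdoor paths from V to B:
  P1: V <- N -> U -> B
  P2: V <- N -> B
The empty set is not sufficient: P1 (V <- N -> U -> B) has no collider blocking it and no conditioned non-collider, so it is open.
Try {N}:
  P1: blocked at fork node N ∈ conditioning set.
  P2: blocked at fork node N ∈ conditioning set.
{N} contains no descendant of V and blocks every backdoor path.
No other singleton works — e.g. {G} leaves P1 open — so {N} is the unique smallest valid adjustment set.

{N}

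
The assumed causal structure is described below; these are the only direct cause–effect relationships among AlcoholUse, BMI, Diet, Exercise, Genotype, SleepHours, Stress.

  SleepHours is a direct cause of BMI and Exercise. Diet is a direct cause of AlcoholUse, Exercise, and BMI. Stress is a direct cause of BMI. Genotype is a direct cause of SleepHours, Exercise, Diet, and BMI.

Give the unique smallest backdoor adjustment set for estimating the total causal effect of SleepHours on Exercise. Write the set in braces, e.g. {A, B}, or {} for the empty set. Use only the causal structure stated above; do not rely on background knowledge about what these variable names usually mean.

Variables eligible for adjustment (non-descendants of SleepHours, excluding SleepHours and Exercise): {AlcoholUse, Diet, Genotype, Stress}.
Backdoor paths from SleepHours to Exercise:
  P1: SleepHours <- Genotype -> Diet -> Exercise
  P2: SleepHours <- Genotype -> BMI <- Diet -> Exercise
  P3: SleepHours <- Genotype -> Exercise
The empty set is not sufficient: P1 (SleepHours <- Genotype -> Diet -> Exercise) has no collider blocking it and no conditioned non-collider, so it is open.
Try {Genotype}:
  P1: blocked at fork node Genotype ∈ conditioning set.
  P2: blocked at fork node Genotype ∈ conditioning set.
  P3: blocked at fork node Genotype ∈ conditioning set.
{Genotype} contains no descendant of SleepHours and blocks every backdoor path.
No other singleton works — e.g. {Diet} leaves P3 open — so {Genotype} is the unique smallest valid adjustment set.

{Genotype}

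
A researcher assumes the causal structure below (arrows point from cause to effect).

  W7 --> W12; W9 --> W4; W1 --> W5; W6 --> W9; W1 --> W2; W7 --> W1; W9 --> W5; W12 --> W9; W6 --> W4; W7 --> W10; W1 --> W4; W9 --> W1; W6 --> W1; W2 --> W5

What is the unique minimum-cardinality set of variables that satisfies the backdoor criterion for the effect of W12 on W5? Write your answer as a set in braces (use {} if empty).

Variables eligible for adjustment (non-descendants of W12, excluding W12 and W5): {W10, W6, W7}.
Backdoor paths from W12 to W5:
  P1: W12 <- W7 -> W1 <- W6 -> W9 -> W5
  P2: W12 <- W7 -> W1 <- W6 -> W4 <- W9 -> W5
  P3: W12 <- W7 -> W1 <- W9 -> W5
  P4: W12 <- W7 -> W1 -> W2 -> W5
  P5: W12 <- W7 -> W1 -> W5
  P6: W12 <- W7 -> W1 -> W4 <- W6 -> W9 -> W5
  P7: W12 <- W7 -> W1 -> W4 <- W9 -> W5
The empty set is not sufficient: P4 (W12 <- W7 -> W1 -> W2 -> W5) has no collider blocking it and no conditioned non-collider, so it is open.
Try {W7}:
  P1: blocked at fork node W7 ∈ conditioning set.
  P2: blocked at fork node W7 ∈ conditioning set.
  P3: blocked at fork node W7 ∈ conditioning set.
  P4: blocked at fork node W7 ∈ conditioning set.
  P5: blocked at fork node W7 ∈ conditioning set.
  P6: blocked at fork node W7 ∈ conditioning set.
  P7: blocked at fork node W7 ∈ conditioning set.
{W7} contains no descendant of W12 and blocks every backdoor path.
No other singleton works — e.g. {W10} leaves P4 open — so {W7} is the unique smallest valid adjustment set.

{W7}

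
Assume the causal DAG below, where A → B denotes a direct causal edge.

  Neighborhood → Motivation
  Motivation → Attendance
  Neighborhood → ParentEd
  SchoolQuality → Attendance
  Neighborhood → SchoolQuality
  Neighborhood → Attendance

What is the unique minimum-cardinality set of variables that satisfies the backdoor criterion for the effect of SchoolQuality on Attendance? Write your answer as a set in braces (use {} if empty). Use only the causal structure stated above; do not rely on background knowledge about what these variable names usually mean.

{Neighborhood}

Variables eligible for adjustment (non-descendants of SchoolQuality, excluding SchoolQuality and Attendance): {Motivation, Neighborhood, ParentEd}.
Backdoor paths from SchoolQuality to Attendance:
  P1: SchoolQuality <- Neighborhood -> Motivation -> Attendance
  P2: SchoolQuality <- Neighborhood -> Attendance
The empty set is not sufficient: P1 (SchoolQuality <- Neighborhood -> Motivation -> Attendance) has no collider blocking it and no conditioned non-collider, so it is open.
Try {Neighborhood}:
  P1: blocked at fork node Neighborhood ∈ conditioning set.
  P2: blocked at fork node Neighborhood ∈ conditioning set.
{Neighborhood} contains no descendant of SchoolQuality and blocks every backdoor path.
No other singleton works — e.g. {Motivation} leaves P2 open — so {Neighborhood} is the unique smallest valid adjustment set.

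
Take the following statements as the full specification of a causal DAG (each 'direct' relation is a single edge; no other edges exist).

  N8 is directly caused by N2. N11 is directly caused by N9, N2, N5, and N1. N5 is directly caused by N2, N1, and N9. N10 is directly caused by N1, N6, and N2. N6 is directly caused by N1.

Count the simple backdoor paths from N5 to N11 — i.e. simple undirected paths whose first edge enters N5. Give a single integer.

7

A backdoor path from N5 to N11 is any simple undirected path whose first edge points into N5 (i.e. leaves N5 via a parent).
Parents of N5: {N1, N2, N9}.
Enumerating:
  P1: N5 <- N9 -> N11
  P2: N5 <- N2 -> N10 <- N1 -> N11
  P3: N5 <- N2 -> N10 <- N6 <- N1 -> N11
  P4: N5 <- N2 -> N11
  P5: N5 <- N1 -> N6 -> N10 <- N2 -> N11
  P6: N5 <- N1 -> N10 <- N2 -> N11
  P7: N5 <- N1 -> N11
That exhausts the simple backdoor paths. Count: 7.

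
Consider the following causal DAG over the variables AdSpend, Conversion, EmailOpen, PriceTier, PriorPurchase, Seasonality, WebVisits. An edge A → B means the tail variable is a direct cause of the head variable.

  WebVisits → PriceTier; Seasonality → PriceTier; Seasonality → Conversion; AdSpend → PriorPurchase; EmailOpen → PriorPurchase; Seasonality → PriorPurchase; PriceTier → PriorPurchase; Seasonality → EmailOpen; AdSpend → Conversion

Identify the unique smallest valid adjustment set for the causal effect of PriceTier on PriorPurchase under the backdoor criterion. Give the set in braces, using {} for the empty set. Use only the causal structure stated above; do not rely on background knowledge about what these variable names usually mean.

{Seasonality}

Variables eligible for adjustment (non-descendants of PriceTier, excluding PriceTier and PriorPurchase): {AdSpend, Conversion, EmailOpen, Seasonality, WebVisits}.
Backdoor paths from PriceTier to PriorPurchase:
  P1: PriceTier <- Seasonality -> Conversion <- AdSpend -> PriorPurchase
  P2: PriceTier <- Seasonality -> EmailOpen -> PriorPurchase
  P3: PriceTier <- Seasonality -> PriorPurchase
The empty set is not sufficient: P2 (PriceTier <- Seasonality -> EmailOpen -> PriorPurchase) has no collider blocking it and no conditioned non-collider, so it is open.
Try {Seasonality}:
  P1: blocked at fork node Seasonality ∈ conditioning set.
  P2: blocked at fork node Seasonality ∈ conditioning set.
  P3: blocked at fork node Seasonality ∈ conditioning set.
{Seasonality} contains no descendant of PriceTier and blocks every backdoor path.
No other singleton works — e.g. {AdSpend} leaves P2 open — so {Seasonality} is the unique smallest valid adjustment set.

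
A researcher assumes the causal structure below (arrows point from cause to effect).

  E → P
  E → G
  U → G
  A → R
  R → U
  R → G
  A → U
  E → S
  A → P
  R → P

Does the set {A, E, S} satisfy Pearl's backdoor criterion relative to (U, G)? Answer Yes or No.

Backdoor paths from U to G (paths whose first edge points into U):
  P1: U <- A -> R -> G
  P2: U <- A -> R -> P <- E -> G
  P3: U <- A -> P <- E -> G
  P4: U <- A -> P <- R -> G
  P5: U <- R <- A -> P <- E -> G
  P6: U <- R -> G
  P7: U <- R -> P <- E -> G
Condition 1 (no descendant of U in the set): holds — descendants of U are {G}; none are in {A, E, S}.
Condition 2 (every backdoor path blocked by {A, E, S}):
  P1: blocked at fork node A ∈ conditioning set.
  P2: blocked at fork node A ∈ conditioning set.
  P3: blocked at fork node A ∈ conditioning set.
  P4: blocked at fork node A ∈ conditioning set.
  P5: blocked at fork node A ∈ conditioning set.
  P6: open — no interior node is in the conditioning set.
  P7: blocked at collider P (neither it nor any descendant is in the conditioning set).
{A, E, S} does not satisfy the backdoor criterion.

No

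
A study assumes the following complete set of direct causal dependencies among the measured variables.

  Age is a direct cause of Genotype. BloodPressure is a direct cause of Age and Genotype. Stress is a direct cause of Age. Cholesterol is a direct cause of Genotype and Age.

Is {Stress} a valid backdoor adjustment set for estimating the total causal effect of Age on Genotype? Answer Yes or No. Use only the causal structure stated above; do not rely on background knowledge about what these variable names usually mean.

Backdoor paths from Age to Genotype (paths whose first edge points into Age):
  P1: Age <- Cholesterol -> Genotype
  P2: Age <- BloodPressure -> Genotype
Condition 1 (no descendant of Age in the set): holds — descendants of Age are {Genotype}; none are in {Stress}.
Condition 2 (every backdoor path blocked by {Stress}):
  P1: open — no interior node is in the conditioning set.
  P2: open — no interior node is in the conditioning set.
{Stress} does not satisfy the backdoor criterion.

No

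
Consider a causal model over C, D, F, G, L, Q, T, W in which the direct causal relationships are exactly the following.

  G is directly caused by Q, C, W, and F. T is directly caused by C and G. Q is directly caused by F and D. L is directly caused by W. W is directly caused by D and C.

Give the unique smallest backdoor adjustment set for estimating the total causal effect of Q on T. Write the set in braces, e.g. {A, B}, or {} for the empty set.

Variables eligible for adjustment (non-descendants of Q, excluding Q and T): {C, D, F, L, W}.
Backdoor paths from Q to T:
  P1: Q <- D -> W <- C -> G -> T
  P2: Q <- D -> W <- C -> T
  P3: Q <- D -> W -> G <- C -> T
  P4: Q <- D -> W -> G -> T
  P5: Q <- F -> G <- C -> T
  P6: Q <- F -> G <- W <- C -> T
  P7: Q <- F -> G -> T
The empty set is not sufficient: P4 (Q <- D -> W -> G -> T) has no collider blocking it and no conditioned non-collider, so it is open.
Try {D, F}:
  P1: blocked at fork node D ∈ conditioning set.
  P2: blocked at fork node D ∈ conditioning set.
  P3: blocked at fork node D ∈ conditioning set.
  P4: blocked at fork node D ∈ conditioning set.
  P5: blocked at fork node F ∈ conditioning set.
  P6: blocked at fork node F ∈ conditioning set.
  P7: blocked at fork node F ∈ conditioning set.
{D, F} contains no descendant of Q and blocks every backdoor path.
Every element of {D, F} is needed (dropping D leaves P4 open; dropping F leaves P7 open), so no proper subset is valid.
Among all size-2 subsets of the eligible variables, only {D, F} blocks every backdoor path, so it is the unique smallest valid adjustment set.

{D, F}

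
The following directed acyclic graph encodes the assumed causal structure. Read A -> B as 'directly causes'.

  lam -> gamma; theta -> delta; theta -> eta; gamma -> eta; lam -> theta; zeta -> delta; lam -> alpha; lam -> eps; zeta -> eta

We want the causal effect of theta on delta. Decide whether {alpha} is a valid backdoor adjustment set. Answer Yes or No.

Backdoor paths from theta to delta (paths whose first edge points into theta):
  P1: theta <- lam -> gamma -> eta <- zeta -> delta
Condition 1 (no descendant of theta in the set): holds — descendants of theta are {delta, eta}; none are in {alpha}.
Condition 2 (every backdoor path blocked by {alpha}):
  P1: blocked at collider eta (neither it nor any descendant is in the conditioning set).
{alpha} satisfies the backdoor criterion.

Yes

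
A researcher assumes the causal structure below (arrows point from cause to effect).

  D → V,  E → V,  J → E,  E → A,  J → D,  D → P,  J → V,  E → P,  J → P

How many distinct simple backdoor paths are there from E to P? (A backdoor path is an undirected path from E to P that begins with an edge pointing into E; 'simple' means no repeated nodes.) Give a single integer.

3

A backdoor path from E to P is any simple undirected path whose first edge points into E (i.e. leaves E via a parent).
Parents of E: {J}.
Enumerating:
  P1: E <- J -> D -> P
  P2: E <- J -> V <- D -> P
  P3: E <- J -> P
That exhausts the simple backdoor paths. Count: 3.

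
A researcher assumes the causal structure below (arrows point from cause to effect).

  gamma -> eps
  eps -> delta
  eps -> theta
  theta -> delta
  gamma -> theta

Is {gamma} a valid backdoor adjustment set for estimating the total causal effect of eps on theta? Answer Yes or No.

Yes

Backdoor paths from eps to theta (paths whose first edge points into eps):
  P1: eps <- gamma -> theta
Condition 1 (no descendant of eps in the set): holds — descendants of eps are {delta, theta}; none are in {gamma}.
Condition 2 (every backdoor path blocked by {gamma}):
  P1: blocked at fork node gamma ∈ conditioning set.
{gamma} satisfies the backdoor criterion.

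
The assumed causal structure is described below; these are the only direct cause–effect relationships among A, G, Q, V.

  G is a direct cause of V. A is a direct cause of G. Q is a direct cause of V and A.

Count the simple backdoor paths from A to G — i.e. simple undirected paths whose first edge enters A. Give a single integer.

A backdoor path from A to G is any simple undirected path whose first edge points into A (i.e. leaves A via a parent).
Parents of A: {Q}.
Enumerating:
  P1: A <- Q -> V <- G
That exhausts the simple backdoor paths. Count: 1.

1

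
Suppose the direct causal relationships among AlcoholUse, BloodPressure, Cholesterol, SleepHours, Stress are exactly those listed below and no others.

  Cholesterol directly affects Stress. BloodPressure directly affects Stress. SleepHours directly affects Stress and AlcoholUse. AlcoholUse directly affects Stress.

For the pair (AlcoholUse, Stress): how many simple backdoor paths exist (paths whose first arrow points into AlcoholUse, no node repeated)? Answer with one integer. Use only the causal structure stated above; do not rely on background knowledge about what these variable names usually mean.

A backdoor path from AlcoholUse to Stress is any simple undirected path whose first edge points into AlcoholUse (i.e. leaves AlcoholUse via a parent).
Parents of AlcoholUse: {SleepHours}.
Enumerating:
  P1: AlcoholUse <- SleepHours -> Stress
That exhausts the simple backdoor paths. Count: 1.

1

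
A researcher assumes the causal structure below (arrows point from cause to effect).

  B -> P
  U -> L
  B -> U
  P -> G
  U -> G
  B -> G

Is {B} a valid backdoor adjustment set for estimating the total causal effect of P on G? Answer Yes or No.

Backdoor paths from P to G (paths whose first edge points into P):
  P1: P <- B -> U -> G
  P2: P <- B -> G
Condition 1 (no descendant of P in the set): holds — descendants of P are {G}; none are in {B}.
Condition 2 (every backdoor path blocked by {B}):
  P1: blocked at fork node B ∈ conditioning set.
  P2: blocked at fork node B ∈ conditioning set.
{B} satisfies the backdoor criterion.

Yes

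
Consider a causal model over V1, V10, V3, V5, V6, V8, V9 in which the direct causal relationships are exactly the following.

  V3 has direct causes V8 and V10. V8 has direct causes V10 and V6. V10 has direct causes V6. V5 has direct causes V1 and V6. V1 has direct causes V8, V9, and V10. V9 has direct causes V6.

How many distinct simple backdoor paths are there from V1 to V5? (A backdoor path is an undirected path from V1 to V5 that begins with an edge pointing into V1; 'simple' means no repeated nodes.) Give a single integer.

A backdoor path from V1 to V5 is any simple undirected path whose first edge points into V1 (i.e. leaves V1 via a parent).
Parents of V1: {V10, V8, V9}.
Enumerating:
  P1: V1 <- V9 <- V6 -> V5
  P2: V1 <- V10 <- V6 -> V5
  P3: V1 <- V10 -> V8 <- V6 -> V5
  P4: V1 <- V10 -> V3 <- V8 <- V6 -> V5
  P5: V1 <- V8 <- V6 -> V5
  P6: V1 <- V8 <- V10 <- V6 -> V5
  P7: V1 <- V8 -> V3 <- V10 <- V6 -> V5
That exhausts the simple backdoor paths. Count: 7.

7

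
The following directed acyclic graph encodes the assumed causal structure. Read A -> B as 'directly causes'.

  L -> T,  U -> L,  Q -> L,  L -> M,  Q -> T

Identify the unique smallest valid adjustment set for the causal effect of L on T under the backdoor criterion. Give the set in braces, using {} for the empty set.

{Q}

Variables eligible for adjustment (non-descendants of L, excluding L and T): {Q, U}.
Backdoor paths from L to T:
  P1: L <- Q -> T
The empty set is not sufficient: P1 (L <- Q -> T) has no collider blocking it and no conditioned non-collider, so it is open.
Try {Q}:
  P1: blocked at fork node Q ∈ conditioning set.
{Q} contains no descendant of L and blocks every backdoor path.
No other singleton works — e.g. {U} leaves P1 open — so {Q} is the unique smallest valid adjustment set.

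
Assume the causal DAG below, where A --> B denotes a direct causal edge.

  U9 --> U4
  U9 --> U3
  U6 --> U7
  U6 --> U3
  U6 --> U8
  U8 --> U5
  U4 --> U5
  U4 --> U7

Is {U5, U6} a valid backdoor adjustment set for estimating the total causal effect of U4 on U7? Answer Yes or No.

Backdoor paths from U4 to U7 (paths whose first edge points into U4):
  P1: U4 <- U9 -> U3 <- U6 -> U7
Condition 1 (no descendant of U4 in the set): FAILS — U5 is a descendant of U4.
Condition 2 (every backdoor path blocked by {U5, U6}):
  P1: blocked at collider U3 (neither it nor any descendant is in the conditioning set).
{U5, U6} does not satisfy the backdoor criterion.

No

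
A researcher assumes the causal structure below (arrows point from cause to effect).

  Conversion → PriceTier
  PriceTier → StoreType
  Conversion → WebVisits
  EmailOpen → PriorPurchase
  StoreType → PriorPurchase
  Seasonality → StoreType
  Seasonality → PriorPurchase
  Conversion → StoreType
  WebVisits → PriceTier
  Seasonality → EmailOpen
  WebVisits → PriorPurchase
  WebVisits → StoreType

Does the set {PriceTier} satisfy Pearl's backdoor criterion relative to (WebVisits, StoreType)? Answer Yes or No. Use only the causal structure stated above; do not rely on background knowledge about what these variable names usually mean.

No

Backdoor paths from WebVisits to StoreType (paths whose first edge points into WebVisits):
  P1: WebVisits <- Conversion -> PriceTier -> StoreType
  P2: WebVisits <- Conversion -> StoreType
Condition 1 (no descendant of WebVisits in the set): FAILS — PriceTier is a descendant of WebVisits.
Condition 2 (every backdoor path blocked by {PriceTier}):
  P1: blocked at chain node PriceTier ∈ conditioning set.
  P2: open — no interior node is in the conditioning set.
{PriceTier} does not satisfy the backdoor criterion.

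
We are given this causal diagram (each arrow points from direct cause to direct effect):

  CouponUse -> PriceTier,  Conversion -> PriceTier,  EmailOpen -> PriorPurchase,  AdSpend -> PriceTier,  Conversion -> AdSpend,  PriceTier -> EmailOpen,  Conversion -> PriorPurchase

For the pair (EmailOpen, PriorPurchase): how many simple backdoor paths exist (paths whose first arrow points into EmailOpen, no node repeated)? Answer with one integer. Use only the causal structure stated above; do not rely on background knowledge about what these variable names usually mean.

A backdoor path from EmailOpen to PriorPurchase is any simple undirected path whose first edge points into EmailOpen (i.e. leaves EmailOpen via a parent).
Parents of EmailOpen: {PriceTier}.
Enumerating:
  P1: EmailOpen <- PriceTier <- Conversion -> PriorPurchase
  P2: EmailOpen <- PriceTier <- AdSpend <- Conversion -> PriorPurchase
That exhausts the simple backdoor paths. Count: 2.

2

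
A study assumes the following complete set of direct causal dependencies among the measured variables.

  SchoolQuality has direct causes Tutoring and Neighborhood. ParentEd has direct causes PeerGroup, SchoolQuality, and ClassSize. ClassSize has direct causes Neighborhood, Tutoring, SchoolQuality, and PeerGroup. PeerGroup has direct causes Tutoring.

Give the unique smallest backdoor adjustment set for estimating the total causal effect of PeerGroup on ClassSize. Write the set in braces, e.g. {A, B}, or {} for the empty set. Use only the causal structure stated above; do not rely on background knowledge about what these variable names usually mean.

Variables eligible for adjustment (non-descendants of PeerGroup, excluding PeerGroup and ClassSize): {Neighborhood, SchoolQuality, Tutoring}.
Backdoor paths from PeerGroup to ClassSize:
  P1: PeerGroup <- Tutoring -> SchoolQuality <- Neighborhood -> ClassSize
  P2: PeerGroup <- Tutoring -> SchoolQuality -> ClassSize
  P3: PeerGroup <- Tutoring -> SchoolQuality -> ParentEd <- ClassSize
  P4: PeerGroup <- Tutoring -> ClassSize
The empty set is not sufficient: P2 (PeerGroup <- Tutoring -> SchoolQuality -> ClassSize) has no collider blocking it and no conditioned non-collider, so it is open.
Try {Tutoring}:
  P1: blocked at fork node Tutoring ∈ conditioning set.
  P2: blocked at fork node Tutoring ∈ conditioning set.
  P3: blocked at fork node Tutoring ∈ conditioning set.
  P4: blocked at fork node Tutoring ∈ conditioning set.
{Tutoring} contains no descendant of PeerGroup and blocks every backdoor path.
No other singleton works — e.g. {Neighborhood} leaves P2 open — so {Tutoring} is the unique smallest valid adjustment set.

{Tutoring}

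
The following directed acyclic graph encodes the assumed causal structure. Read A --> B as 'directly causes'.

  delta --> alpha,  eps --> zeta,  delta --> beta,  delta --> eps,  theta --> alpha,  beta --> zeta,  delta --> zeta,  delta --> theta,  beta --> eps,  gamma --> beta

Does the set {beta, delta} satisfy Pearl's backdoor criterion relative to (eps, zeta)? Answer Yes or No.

Backdoor paths from eps to zeta (paths whose first edge points into eps):
  P1: eps <- delta -> beta -> zeta
  P2: eps <- delta -> zeta
  P3: eps <- beta <- delta -> zeta
  P4: eps <- beta -> zeta
Condition 1 (no descendant of eps in the set): holds — descendants of eps are {zeta}; none are in {beta, delta}.
Condition 2 (every backdoor path blocked by {beta, delta}):
  P1: blocked at fork node delta ∈ conditioning set.
  P2: blocked at fork node delta ∈ conditioning set.
  P3: blocked at chain node beta ∈ conditioning set.
  P4: blocked at fork node beta ∈ conditioning set.
{beta, delta} satisfies the backdoor criterion.

Yes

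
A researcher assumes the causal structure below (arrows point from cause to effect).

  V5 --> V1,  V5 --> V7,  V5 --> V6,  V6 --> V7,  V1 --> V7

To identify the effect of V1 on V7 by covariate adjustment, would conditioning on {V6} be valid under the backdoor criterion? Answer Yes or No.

Backdoor paths from V1 to V7 (paths whose first edge points into V1):
  P1: V1 <- V5 -> V6 -> V7
  P2: V1 <- V5 -> V7
Condition 1 (no descendant of V1 in the set): holds — descendants of V1 are {V7}; none are in {V6}.
Condition 2 (every backdoor path blocked by {V6}):
  P1: blocked at chain node V6 ∈ conditioning set.
  P2: open — no interior node is in the conditioning set.
{V6} does not satisfy the backdoor criterion.

No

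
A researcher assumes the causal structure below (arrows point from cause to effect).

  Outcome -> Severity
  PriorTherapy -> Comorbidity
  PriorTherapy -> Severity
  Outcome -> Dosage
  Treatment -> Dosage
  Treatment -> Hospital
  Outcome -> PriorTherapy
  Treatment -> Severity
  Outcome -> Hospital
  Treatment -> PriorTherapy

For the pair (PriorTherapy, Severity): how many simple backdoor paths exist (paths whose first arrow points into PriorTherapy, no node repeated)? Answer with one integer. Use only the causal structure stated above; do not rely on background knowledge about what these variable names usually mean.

6

A backdoor path from PriorTherapy to Severity is any simple undirected path whose first edge points into PriorTherapy (i.e. leaves PriorTherapy via a parent).
Parents of PriorTherapy: {Outcome, Treatment}.
Enumerating:
  P1: PriorTherapy <- Treatment -> Dosage <- Outcome -> Severity
  P2: PriorTherapy <- Treatment -> Severity
  P3: PriorTherapy <- Treatment -> Hospital <- Outcome -> Severity
  P4: PriorTherapy <- Outcome -> Dosage <- Treatment -> Severity
  P5: PriorTherapy <- Outcome -> Severity
  P6: PriorTherapy <- Outcome -> Hospital <- Treatment -> Severity
That exhausts the simple backdoor paths. Count: 6.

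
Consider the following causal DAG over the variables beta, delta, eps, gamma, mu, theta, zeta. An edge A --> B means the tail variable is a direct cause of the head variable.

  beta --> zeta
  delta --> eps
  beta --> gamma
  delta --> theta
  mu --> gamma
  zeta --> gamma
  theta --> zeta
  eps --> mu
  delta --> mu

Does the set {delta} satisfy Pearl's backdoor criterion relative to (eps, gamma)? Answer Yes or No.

Backdoor paths from eps to gamma (paths whose first edge points into eps):
  P1: eps <- delta -> theta -> zeta <- beta -> gamma
  P2: eps <- delta -> theta -> zeta -> gamma
  P3: eps <- delta -> mu -> gamma
Condition 1 (no descendant of eps in the set): holds — descendants of eps are {gamma, mu}; none are in {delta}.
Condition 2 (every backdoor path blocked by {delta}):
  P1: blocked at fork node delta ∈ conditioning set.
  P2: blocked at fork node delta ∈ conditioning set.
  P3: blocked at fork node delta ∈ conditioning set.
{delta} satisfies the backdoor criterion.

Yes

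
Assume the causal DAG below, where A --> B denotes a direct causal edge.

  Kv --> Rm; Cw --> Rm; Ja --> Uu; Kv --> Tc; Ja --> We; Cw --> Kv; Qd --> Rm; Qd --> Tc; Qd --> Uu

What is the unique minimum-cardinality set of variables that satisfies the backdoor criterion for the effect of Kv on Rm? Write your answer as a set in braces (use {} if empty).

{Cw}

Variables eligible for adjustment (non-descendants of Kv, excluding Kv and Rm): {Cw, Ja, Qd, Uu, We}.
Backdoor paths from Kv to Rm:
  P1: Kv <- Cw -> Rm
The empty set is not sufficient: P1 (Kv <- Cw -> Rm) has no collider blocking it and no conditioned non-collider, so it is open.
Try {Cw}:
  P1: blocked at fork node Cw ∈ conditioning set.
{Cw} contains no descendant of Kv and blocks every backdoor path.
No other singleton works — e.g. {Qd} leaves P1 open — so {Cw} is the unique smallest valid adjustment set.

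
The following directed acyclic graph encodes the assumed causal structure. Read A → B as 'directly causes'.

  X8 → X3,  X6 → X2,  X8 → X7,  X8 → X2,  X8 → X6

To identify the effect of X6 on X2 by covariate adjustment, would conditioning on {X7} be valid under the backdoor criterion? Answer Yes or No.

Backdoor paths from X6 to X2 (paths whose first edge points into X6):
  P1: X6 <- X8 -> X2
Condition 1 (no descendant of X6 in the set): holds — descendants of X6 are {X2}; none are in {X7}.
Condition 2 (every backdoor path blocked by {X7}):
  P1: open — no interior node is in the conditioning set.
{X7} does not satisfy the backdoor criterion.

No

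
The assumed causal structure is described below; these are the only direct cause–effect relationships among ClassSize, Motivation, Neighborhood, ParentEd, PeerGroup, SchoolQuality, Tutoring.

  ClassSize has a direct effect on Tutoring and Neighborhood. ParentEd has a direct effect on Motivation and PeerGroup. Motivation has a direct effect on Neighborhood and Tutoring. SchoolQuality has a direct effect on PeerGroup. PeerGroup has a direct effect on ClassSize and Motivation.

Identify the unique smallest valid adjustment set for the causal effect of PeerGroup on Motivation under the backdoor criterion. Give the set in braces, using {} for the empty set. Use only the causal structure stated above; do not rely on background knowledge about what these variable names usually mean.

{ParentEd}

Variables eligible for adjustment (non-descendants of PeerGroup, excluding PeerGroup and Motivation): {ParentEd, SchoolQuality}.
Backdoor paths from PeerGroup to Motivation:
  P1: PeerGroup <- ParentEd -> Motivation
The empty set is not sufficient: P1 (PeerGroup <- ParentEd -> Motivation) has no collider blocking it and no conditioned non-collider, so it is open.
Try {ParentEd}:
  P1: blocked at fork node ParentEd ∈ conditioning set.
{ParentEd} contains no descendant of PeerGroup and blocks every backdoor path.
No other singleton works — e.g. {SchoolQuality} leaves P1 open — so {ParentEd} is the unique smallest valid adjustment set.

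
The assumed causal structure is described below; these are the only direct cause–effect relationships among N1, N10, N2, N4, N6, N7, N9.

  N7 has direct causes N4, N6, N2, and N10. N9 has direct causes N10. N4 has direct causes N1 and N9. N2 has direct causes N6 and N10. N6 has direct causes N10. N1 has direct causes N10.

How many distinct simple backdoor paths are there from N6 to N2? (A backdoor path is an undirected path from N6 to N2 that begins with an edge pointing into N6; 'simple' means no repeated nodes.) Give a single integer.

4

A backdoor path from N6 to N2 is any simple undirected path whose first edge points into N6 (i.e. leaves N6 via a parent).
Parents of N6: {N10}.
Enumerating:
  P1: N6 <- N10 -> N9 -> N4 -> N7 <- N2
  P2: N6 <- N10 -> N1 -> N4 -> N7 <- N2
  P3: N6 <- N10 -> N2
  P4: N6 <- N10 -> N7 <- N2
That exhausts the simple backdoor paths. Count: 4.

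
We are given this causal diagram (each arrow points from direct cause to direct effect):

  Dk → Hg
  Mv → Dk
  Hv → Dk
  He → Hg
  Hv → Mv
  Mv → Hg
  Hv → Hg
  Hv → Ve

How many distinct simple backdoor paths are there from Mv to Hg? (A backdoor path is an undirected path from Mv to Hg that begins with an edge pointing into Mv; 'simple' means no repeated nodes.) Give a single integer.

2

A backdoor path from Mv to Hg is any simple undirected path whose first edge points into Mv (i.e. leaves Mv via a parent).
Parents of Mv: {Hv}.
Enumerating:
  P1: Mv <- Hv -> Dk -> Hg
  P2: Mv <- Hv -> Hg
That exhausts the simple backdoor paths. Count: 2.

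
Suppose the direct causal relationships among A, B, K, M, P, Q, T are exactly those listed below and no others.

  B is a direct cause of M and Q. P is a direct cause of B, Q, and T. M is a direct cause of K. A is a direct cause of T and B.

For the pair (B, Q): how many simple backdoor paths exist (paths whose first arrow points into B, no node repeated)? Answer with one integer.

2

A backdoor path from B to Q is any simple undirected path whose first edge points into B (i.e. leaves B via a parent).
Parents of B: {A, P}.
Enumerating:
  P1: B <- P -> Q
  P2: B <- A -> T <- P -> Q
That exhausts the simple backdoor paths. Count: 2.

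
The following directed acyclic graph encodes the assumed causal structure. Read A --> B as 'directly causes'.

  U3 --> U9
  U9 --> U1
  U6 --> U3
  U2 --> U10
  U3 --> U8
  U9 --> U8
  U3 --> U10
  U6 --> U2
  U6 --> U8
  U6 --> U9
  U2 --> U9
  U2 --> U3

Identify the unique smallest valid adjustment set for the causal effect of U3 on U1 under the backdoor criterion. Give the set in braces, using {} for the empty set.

{U2, U6}

Variables eligible for adjustment (non-descendants of U3, excluding U3 and U1): {U2, U6}.
Backdoor paths from U3 to U1:
  P1: U3 <- U6 -> U2 -> U9 -> U1
  P2: U3 <- U6 -> U9 -> U1
  P3: U3 <- U6 -> U8 <- U9 -> U1
  P4: U3 <- U2 <- U6 -> U9 -> U1
  P5: U3 <- U2 <- U6 -> U8 <- U9 -> U1
  P6: U3 <- U2 -> U9 -> U1
The empty set is not sufficient: P1 (U3 <- U6 -> U2 -> U9 -> U1) has no collider blocking it and no conditioned non-collider, so it is open.
Try {U2, U6}:
  P1: blocked at fork node U6 ∈ conditioning set.
  P2: blocked at fork node U6 ∈ conditioning set.
  P3: blocked at fork node U6 ∈ conditioning set.
  P4: blocked at chain node U2 ∈ conditioning set.
  P5: blocked at chain node U2 ∈ conditioning set.
  P6: blocked at fork node U2 ∈ conditioning set.
{U2, U6} contains no descendant of U3 and blocks every backdoor path.
Every element of {U2, U6} is needed (dropping U2 leaves P6 open; dropping U6 leaves P2 open), so no proper subset is valid.
Among all size-2 subsets of the eligible variables, only {U2, U6} blocks every backdoor path, so it is the unique smallest valid adjustment set.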